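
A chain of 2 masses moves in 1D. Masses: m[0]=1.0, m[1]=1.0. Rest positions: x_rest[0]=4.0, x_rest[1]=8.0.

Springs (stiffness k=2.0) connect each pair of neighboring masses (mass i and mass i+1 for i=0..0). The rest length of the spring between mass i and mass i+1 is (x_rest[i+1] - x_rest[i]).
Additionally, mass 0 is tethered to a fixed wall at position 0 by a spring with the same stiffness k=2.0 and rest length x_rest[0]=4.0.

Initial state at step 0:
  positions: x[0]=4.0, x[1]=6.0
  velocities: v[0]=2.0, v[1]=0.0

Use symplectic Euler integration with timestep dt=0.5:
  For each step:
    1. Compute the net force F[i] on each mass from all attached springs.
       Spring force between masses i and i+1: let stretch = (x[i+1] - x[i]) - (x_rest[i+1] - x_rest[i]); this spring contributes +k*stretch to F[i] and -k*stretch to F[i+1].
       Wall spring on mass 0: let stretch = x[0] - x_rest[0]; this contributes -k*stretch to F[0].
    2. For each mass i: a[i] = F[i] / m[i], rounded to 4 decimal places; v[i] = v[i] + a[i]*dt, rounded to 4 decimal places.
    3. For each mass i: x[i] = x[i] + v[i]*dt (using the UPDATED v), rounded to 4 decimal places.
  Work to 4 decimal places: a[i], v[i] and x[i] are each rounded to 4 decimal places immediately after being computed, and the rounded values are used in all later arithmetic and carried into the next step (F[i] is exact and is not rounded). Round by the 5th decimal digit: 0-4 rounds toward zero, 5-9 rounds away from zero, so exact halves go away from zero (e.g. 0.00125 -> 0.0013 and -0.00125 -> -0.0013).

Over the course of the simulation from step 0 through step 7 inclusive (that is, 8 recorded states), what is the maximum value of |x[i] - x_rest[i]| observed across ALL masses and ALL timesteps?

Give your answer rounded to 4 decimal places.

Answer: 2.0625

Derivation:
Step 0: x=[4.0000 6.0000] v=[2.0000 0.0000]
Step 1: x=[4.0000 7.0000] v=[0.0000 2.0000]
Step 2: x=[3.5000 8.5000] v=[-1.0000 3.0000]
Step 3: x=[3.7500 9.5000] v=[0.5000 2.0000]
Step 4: x=[5.0000 9.6250] v=[2.5000 0.2500]
Step 5: x=[6.0625 9.4375] v=[2.1250 -0.3750]
Step 6: x=[5.7813 9.5625] v=[-0.5625 0.2500]
Step 7: x=[4.5000 9.7969] v=[-2.5626 0.4688]
Max displacement = 2.0625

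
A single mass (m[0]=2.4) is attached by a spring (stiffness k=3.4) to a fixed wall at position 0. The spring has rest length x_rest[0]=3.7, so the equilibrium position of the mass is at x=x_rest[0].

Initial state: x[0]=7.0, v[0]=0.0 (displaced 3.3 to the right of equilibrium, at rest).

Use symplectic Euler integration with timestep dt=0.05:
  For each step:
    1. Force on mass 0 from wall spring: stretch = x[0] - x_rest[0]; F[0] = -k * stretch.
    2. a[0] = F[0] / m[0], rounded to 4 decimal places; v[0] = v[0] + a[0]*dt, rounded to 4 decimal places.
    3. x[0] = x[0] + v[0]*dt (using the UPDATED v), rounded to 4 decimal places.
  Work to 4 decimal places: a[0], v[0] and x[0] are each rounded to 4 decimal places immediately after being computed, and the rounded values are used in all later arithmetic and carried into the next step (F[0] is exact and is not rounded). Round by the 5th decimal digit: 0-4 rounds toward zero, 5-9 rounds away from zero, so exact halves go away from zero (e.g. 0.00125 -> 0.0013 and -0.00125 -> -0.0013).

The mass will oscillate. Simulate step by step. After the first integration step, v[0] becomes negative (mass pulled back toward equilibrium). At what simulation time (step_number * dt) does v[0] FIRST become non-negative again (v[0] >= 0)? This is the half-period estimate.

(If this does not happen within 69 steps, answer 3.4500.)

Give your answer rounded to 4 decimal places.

Step 0: x=[7.0000] v=[0.0000]
Step 1: x=[6.9883] v=[-0.2338]
Step 2: x=[6.9650] v=[-0.4667]
Step 3: x=[6.9301] v=[-0.6980]
Step 4: x=[6.8838] v=[-0.9268]
Step 5: x=[6.8262] v=[-1.1523]
Step 6: x=[6.7575] v=[-1.3737]
Step 7: x=[6.6780] v=[-1.5903]
Step 8: x=[6.5879] v=[-1.8012]
Step 9: x=[6.4876] v=[-2.0058]
Step 10: x=[6.3774] v=[-2.2033]
Step 11: x=[6.2578] v=[-2.3930]
Step 12: x=[6.1291] v=[-2.5742]
Step 13: x=[5.9918] v=[-2.7463]
Step 14: x=[5.8464] v=[-2.9086]
Step 15: x=[5.6934] v=[-3.0606]
Step 16: x=[5.5333] v=[-3.2018]
Step 17: x=[5.3667] v=[-3.3317]
Step 18: x=[5.1942] v=[-3.4498]
Step 19: x=[5.0164] v=[-3.5556]
Step 20: x=[4.8340] v=[-3.6488]
Step 21: x=[4.6475] v=[-3.7291]
Step 22: x=[4.4577] v=[-3.7962]
Step 23: x=[4.2652] v=[-3.8499]
Step 24: x=[4.0707] v=[-3.8899]
Step 25: x=[3.8749] v=[-3.9162]
Step 26: x=[3.6785] v=[-3.9286]
Step 27: x=[3.4821] v=[-3.9271]
Step 28: x=[3.2865] v=[-3.9117]
Step 29: x=[3.0924] v=[-3.8824]
Step 30: x=[2.9004] v=[-3.8394]
Step 31: x=[2.7113] v=[-3.7828]
Step 32: x=[2.5257] v=[-3.7128]
Step 33: x=[2.3442] v=[-3.6296]
Step 34: x=[2.1675] v=[-3.5336]
Step 35: x=[1.9962] v=[-3.4251]
Step 36: x=[1.8310] v=[-3.3044]
Step 37: x=[1.6724] v=[-3.1720]
Step 38: x=[1.5210] v=[-3.0284]
Step 39: x=[1.3773] v=[-2.8741]
Step 40: x=[1.2418] v=[-2.7096]
Step 41: x=[1.1150] v=[-2.5355]
Step 42: x=[0.9974] v=[-2.3524]
Step 43: x=[0.8894] v=[-2.1610]
Step 44: x=[0.7913] v=[-1.9619]
Step 45: x=[0.7035] v=[-1.7559]
Step 46: x=[0.6263] v=[-1.5437]
Step 47: x=[0.5600] v=[-1.3260]
Step 48: x=[0.5048] v=[-1.1036]
Step 49: x=[0.4609] v=[-0.8773]
Step 50: x=[0.4285] v=[-0.6479]
Step 51: x=[0.4077] v=[-0.4162]
Step 52: x=[0.3986] v=[-0.1830]
Step 53: x=[0.4011] v=[0.0509]
First v>=0 after going negative at step 53, time=2.6500

Answer: 2.6500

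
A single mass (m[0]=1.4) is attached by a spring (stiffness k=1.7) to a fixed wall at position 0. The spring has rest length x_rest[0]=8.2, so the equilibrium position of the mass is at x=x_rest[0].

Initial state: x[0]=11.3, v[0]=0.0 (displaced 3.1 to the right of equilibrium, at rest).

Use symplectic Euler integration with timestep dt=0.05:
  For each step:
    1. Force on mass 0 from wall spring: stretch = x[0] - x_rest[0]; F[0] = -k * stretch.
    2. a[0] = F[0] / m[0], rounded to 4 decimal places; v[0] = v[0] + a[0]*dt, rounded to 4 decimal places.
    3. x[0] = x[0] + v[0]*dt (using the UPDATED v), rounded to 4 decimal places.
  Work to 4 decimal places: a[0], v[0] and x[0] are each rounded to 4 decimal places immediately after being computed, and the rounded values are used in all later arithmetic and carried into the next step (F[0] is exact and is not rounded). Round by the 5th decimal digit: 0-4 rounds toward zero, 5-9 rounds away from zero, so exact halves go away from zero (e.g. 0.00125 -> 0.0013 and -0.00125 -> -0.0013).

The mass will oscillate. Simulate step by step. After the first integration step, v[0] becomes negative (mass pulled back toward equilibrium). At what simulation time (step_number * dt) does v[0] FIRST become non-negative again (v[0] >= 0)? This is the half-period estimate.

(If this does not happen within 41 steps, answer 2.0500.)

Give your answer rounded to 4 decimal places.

Step 0: x=[11.3000] v=[0.0000]
Step 1: x=[11.2906] v=[-0.1882]
Step 2: x=[11.2718] v=[-0.3758]
Step 3: x=[11.2437] v=[-0.5623]
Step 4: x=[11.2063] v=[-0.7471]
Step 5: x=[11.1598] v=[-0.9296]
Step 6: x=[11.1043] v=[-1.1093]
Step 7: x=[11.0400] v=[-1.2856]
Step 8: x=[10.9671] v=[-1.4580]
Step 9: x=[10.8858] v=[-1.6260]
Step 10: x=[10.7963] v=[-1.7891]
Step 11: x=[10.6990] v=[-1.9467]
Step 12: x=[10.5941] v=[-2.0984]
Step 13: x=[10.4819] v=[-2.2438]
Step 14: x=[10.3628] v=[-2.3823]
Step 15: x=[10.2371] v=[-2.5136]
Step 16: x=[10.1052] v=[-2.6373]
Step 17: x=[9.9676] v=[-2.7530]
Step 18: x=[9.8246] v=[-2.8603]
Step 19: x=[9.6767] v=[-2.9589]
Step 20: x=[9.5243] v=[-3.0486]
Step 21: x=[9.3679] v=[-3.1290]
Step 22: x=[9.2079] v=[-3.1999]
Step 23: x=[9.0448] v=[-3.2611]
Step 24: x=[8.8792] v=[-3.3124]
Step 25: x=[8.7115] v=[-3.3536]
Step 26: x=[8.5423] v=[-3.3847]
Step 27: x=[8.3720] v=[-3.4055]
Step 28: x=[8.2012] v=[-3.4159]
Step 29: x=[8.0304] v=[-3.4160]
Step 30: x=[7.8601] v=[-3.4057]
Step 31: x=[7.6908] v=[-3.3851]
Step 32: x=[7.5231] v=[-3.3542]
Step 33: x=[7.3574] v=[-3.3131]
Step 34: x=[7.1943] v=[-3.2619]
Step 35: x=[7.0343] v=[-3.2008]
Step 36: x=[6.8778] v=[-3.1300]
Step 37: x=[6.7253] v=[-3.0497]
Step 38: x=[6.5773] v=[-2.9602]
Step 39: x=[6.4342] v=[-2.8617]
Step 40: x=[6.2965] v=[-2.7545]
Step 41: x=[6.1646] v=[-2.6389]
v[0] did not become non-negative within 41 steps; using fallback time=2.0500

Answer: 2.0500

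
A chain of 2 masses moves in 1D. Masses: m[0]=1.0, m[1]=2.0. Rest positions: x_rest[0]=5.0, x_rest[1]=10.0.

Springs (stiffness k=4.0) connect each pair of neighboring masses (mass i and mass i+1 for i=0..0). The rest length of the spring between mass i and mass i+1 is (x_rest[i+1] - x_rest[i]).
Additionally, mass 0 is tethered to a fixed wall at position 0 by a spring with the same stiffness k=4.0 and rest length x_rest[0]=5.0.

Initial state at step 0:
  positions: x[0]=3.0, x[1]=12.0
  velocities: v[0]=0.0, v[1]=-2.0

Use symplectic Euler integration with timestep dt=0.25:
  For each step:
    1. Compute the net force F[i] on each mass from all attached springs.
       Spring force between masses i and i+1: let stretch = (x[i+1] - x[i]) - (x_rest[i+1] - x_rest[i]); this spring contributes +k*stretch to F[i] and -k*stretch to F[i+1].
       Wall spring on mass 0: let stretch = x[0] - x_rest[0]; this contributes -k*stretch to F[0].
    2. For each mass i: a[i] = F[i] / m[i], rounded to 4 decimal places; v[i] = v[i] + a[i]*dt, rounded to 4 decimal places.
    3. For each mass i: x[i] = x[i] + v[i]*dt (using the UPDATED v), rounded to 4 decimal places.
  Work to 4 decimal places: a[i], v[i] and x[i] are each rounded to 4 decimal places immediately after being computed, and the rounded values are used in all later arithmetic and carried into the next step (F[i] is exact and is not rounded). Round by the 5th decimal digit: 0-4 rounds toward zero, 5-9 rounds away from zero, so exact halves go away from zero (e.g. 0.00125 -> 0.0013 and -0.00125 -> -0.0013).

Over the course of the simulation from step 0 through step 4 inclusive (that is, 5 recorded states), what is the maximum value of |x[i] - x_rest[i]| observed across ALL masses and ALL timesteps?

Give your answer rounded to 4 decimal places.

Step 0: x=[3.0000 12.0000] v=[0.0000 -2.0000]
Step 1: x=[4.5000 11.0000] v=[6.0000 -4.0000]
Step 2: x=[6.5000 9.8125] v=[8.0000 -4.7500]
Step 3: x=[7.7031 8.8359] v=[4.8125 -3.9063]
Step 4: x=[7.2637 8.3427] v=[-1.7578 -1.9727]
Max displacement = 2.7031

Answer: 2.7031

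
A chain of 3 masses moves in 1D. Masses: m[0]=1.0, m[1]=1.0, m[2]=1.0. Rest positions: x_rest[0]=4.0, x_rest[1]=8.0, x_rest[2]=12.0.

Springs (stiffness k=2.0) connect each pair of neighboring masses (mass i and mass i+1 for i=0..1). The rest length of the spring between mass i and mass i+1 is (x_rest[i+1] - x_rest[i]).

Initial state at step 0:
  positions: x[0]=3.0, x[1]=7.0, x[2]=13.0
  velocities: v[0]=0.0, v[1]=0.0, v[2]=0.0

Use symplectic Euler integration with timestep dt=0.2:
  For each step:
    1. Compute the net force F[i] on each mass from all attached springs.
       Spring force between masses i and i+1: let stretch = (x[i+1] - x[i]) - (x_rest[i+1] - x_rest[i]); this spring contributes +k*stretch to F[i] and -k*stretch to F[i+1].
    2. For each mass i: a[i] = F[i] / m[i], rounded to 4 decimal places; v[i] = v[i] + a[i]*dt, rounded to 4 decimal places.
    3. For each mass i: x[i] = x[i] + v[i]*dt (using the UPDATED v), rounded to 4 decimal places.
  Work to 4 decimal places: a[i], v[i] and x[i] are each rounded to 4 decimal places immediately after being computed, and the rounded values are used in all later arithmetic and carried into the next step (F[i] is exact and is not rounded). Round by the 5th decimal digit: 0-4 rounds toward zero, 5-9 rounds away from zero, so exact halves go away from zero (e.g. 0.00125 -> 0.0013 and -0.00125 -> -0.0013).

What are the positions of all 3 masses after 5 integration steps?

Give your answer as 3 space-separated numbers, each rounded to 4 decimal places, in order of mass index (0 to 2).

Answer: 3.3426 8.2947 11.3627

Derivation:
Step 0: x=[3.0000 7.0000 13.0000] v=[0.0000 0.0000 0.0000]
Step 1: x=[3.0000 7.1600 12.8400] v=[0.0000 0.8000 -0.8000]
Step 2: x=[3.0128 7.4416 12.5456] v=[0.0640 1.4080 -1.4720]
Step 3: x=[3.0599 7.7772 12.1629] v=[0.2355 1.6781 -1.9136]
Step 4: x=[3.1644 8.0863 11.7493] v=[0.5224 1.5455 -2.0679]
Step 5: x=[3.3426 8.2947 11.3627] v=[0.8912 1.0419 -1.9331]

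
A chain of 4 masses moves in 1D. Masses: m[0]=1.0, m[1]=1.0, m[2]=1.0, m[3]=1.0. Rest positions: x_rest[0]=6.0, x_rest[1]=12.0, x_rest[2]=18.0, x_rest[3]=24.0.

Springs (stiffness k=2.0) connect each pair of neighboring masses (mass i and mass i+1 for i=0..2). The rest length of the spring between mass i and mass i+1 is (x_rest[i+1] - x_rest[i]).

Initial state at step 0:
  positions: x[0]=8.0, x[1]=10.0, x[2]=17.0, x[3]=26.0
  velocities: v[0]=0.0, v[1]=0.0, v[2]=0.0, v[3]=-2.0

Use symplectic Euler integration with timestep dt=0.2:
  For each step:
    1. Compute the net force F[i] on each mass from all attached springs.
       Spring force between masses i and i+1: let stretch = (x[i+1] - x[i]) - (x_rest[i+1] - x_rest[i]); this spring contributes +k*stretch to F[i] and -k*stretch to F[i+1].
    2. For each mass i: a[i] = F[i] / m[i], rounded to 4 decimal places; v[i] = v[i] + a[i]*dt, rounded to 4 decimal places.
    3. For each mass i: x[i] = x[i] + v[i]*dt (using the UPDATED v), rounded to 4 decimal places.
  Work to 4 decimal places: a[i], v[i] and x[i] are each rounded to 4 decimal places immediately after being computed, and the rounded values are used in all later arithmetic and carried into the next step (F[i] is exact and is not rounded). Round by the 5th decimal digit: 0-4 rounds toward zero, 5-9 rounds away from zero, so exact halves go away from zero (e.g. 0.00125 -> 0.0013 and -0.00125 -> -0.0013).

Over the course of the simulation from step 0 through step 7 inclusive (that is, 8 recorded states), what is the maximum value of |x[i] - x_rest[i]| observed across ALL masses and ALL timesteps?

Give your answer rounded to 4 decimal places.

Answer: 2.9507

Derivation:
Step 0: x=[8.0000 10.0000 17.0000 26.0000] v=[0.0000 0.0000 0.0000 -2.0000]
Step 1: x=[7.6800 10.4000 17.1600 25.3600] v=[-1.6000 2.0000 0.8000 -3.2000]
Step 2: x=[7.0976 11.1232 17.4352 24.5440] v=[-2.9120 3.6160 1.3760 -4.0800]
Step 3: x=[6.3572 12.0293 17.7741 23.6393] v=[-3.7018 4.5306 1.6947 -4.5235]
Step 4: x=[5.5906 12.9412 18.1227 22.7454] v=[-3.8330 4.5597 1.7429 -4.4696]
Step 5: x=[4.9320 13.6796 18.4266 21.9617] v=[-3.2928 3.6921 1.5194 -3.9187]
Step 6: x=[4.4932 14.0980 18.6335 21.3752] v=[-2.1938 2.0919 1.0346 -2.9327]
Step 7: x=[4.3428 14.1108 18.6969 21.0493] v=[-0.7519 0.0642 0.3171 -1.6294]
Max displacement = 2.9507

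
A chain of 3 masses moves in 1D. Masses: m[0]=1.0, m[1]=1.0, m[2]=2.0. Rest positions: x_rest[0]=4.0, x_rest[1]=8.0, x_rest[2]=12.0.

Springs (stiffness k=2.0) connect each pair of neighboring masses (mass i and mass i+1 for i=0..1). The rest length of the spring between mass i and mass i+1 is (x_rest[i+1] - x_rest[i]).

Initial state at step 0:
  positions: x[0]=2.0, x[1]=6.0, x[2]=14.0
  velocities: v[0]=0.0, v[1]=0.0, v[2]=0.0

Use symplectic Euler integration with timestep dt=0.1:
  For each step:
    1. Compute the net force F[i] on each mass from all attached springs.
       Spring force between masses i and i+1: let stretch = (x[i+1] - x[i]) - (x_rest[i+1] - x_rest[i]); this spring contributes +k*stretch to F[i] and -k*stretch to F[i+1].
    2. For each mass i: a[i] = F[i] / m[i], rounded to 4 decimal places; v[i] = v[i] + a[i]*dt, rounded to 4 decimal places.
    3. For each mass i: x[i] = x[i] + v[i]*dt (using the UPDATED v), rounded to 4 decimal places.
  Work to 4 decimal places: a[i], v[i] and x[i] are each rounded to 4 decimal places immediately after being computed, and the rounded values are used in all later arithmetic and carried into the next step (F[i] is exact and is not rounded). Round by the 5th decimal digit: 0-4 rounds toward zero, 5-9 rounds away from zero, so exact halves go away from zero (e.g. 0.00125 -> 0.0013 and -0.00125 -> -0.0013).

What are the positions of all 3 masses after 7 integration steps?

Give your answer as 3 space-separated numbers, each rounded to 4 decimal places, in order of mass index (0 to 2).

Step 0: x=[2.0000 6.0000 14.0000] v=[0.0000 0.0000 0.0000]
Step 1: x=[2.0000 6.0800 13.9600] v=[0.0000 0.8000 -0.4000]
Step 2: x=[2.0016 6.2360 13.8812] v=[0.0160 1.5600 -0.7880]
Step 3: x=[2.0079 6.4602 13.7660] v=[0.0629 2.2422 -1.1525]
Step 4: x=[2.0232 6.7415 13.6177] v=[0.1534 2.8129 -1.4831]
Step 5: x=[2.0529 7.0660 13.4406] v=[0.2971 3.2445 -1.7707]
Step 6: x=[2.1029 7.4177 13.2398] v=[0.4997 3.5168 -2.0082]
Step 7: x=[2.1792 7.7795 13.0208] v=[0.7627 3.6183 -2.1904]

Answer: 2.1792 7.7795 13.0208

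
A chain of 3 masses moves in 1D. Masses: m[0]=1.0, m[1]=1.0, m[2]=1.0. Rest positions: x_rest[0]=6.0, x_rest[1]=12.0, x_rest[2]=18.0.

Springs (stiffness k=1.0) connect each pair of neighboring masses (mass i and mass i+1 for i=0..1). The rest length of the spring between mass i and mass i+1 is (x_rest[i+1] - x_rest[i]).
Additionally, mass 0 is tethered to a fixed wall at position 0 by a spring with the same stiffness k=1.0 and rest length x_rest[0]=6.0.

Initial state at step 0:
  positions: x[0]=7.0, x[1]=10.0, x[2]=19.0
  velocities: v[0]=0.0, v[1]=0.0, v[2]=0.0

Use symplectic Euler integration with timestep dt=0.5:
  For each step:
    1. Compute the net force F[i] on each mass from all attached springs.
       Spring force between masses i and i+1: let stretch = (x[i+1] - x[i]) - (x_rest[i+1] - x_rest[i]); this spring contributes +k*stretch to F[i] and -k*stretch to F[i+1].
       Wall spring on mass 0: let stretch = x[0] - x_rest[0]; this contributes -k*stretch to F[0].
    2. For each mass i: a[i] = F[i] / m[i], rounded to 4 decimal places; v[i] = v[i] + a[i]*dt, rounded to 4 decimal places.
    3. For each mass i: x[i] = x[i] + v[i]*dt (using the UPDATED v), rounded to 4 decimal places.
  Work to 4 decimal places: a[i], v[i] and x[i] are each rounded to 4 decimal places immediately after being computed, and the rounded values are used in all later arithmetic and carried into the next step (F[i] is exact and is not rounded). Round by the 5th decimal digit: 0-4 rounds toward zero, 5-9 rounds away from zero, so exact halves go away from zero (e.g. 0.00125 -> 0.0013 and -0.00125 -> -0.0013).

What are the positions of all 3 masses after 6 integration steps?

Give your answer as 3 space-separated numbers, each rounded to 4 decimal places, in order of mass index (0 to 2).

Step 0: x=[7.0000 10.0000 19.0000] v=[0.0000 0.0000 0.0000]
Step 1: x=[6.0000 11.5000 18.2500] v=[-2.0000 3.0000 -1.5000]
Step 2: x=[4.8750 13.3125 17.3125] v=[-2.2500 3.6250 -1.8750]
Step 3: x=[4.6406 14.0157 16.8750] v=[-0.4688 1.4063 -0.8750]
Step 4: x=[5.5899 13.0899 17.2227] v=[1.8985 -1.8516 0.6954]
Step 5: x=[7.0167 11.3223 18.0372] v=[2.8536 -3.5352 1.6290]
Step 6: x=[7.7658 10.1570 18.6730] v=[1.4981 -2.3306 1.2716]

Answer: 7.7658 10.1570 18.6730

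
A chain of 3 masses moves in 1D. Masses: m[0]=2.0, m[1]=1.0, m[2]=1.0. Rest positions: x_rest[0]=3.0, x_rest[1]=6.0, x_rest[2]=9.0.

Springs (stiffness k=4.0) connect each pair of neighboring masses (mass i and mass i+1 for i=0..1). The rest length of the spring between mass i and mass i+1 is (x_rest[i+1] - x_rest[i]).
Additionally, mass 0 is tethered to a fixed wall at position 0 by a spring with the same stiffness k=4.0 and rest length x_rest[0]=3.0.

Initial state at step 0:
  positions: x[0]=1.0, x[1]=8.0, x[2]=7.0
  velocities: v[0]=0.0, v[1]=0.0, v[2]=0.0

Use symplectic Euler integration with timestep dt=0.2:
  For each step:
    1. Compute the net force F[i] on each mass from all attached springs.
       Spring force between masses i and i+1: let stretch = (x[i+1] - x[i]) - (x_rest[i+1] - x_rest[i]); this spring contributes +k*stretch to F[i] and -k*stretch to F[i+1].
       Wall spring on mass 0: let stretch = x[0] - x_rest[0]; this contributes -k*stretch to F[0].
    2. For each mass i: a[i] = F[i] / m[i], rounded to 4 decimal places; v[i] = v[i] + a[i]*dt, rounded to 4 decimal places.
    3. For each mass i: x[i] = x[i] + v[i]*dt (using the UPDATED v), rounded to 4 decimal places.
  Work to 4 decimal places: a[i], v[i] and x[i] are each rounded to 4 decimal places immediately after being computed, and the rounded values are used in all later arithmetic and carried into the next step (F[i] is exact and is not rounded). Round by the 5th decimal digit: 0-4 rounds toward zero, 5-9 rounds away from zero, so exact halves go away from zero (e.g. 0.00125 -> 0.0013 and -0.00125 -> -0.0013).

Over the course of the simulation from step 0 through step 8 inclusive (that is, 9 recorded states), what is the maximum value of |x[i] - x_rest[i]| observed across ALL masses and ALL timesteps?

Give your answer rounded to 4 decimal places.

Answer: 3.7114

Derivation:
Step 0: x=[1.0000 8.0000 7.0000] v=[0.0000 0.0000 0.0000]
Step 1: x=[1.4800 6.7200 7.6400] v=[2.4000 -6.4000 3.2000]
Step 2: x=[2.2608 4.7488 8.6128] v=[3.9040 -9.8560 4.8640]
Step 3: x=[3.0598 2.9978 9.4474] v=[3.9949 -8.7552 4.1728]
Step 4: x=[3.6090 2.2886 9.7300] v=[2.7462 -3.5459 1.4131]
Step 5: x=[3.7639 2.9813 9.3020] v=[0.7744 3.4635 -2.1400]
Step 6: x=[3.5551 4.8105 8.3427] v=[-1.0442 9.1461 -4.7966]
Step 7: x=[3.1623 7.0040 7.2982] v=[-1.9641 10.9675 -5.2224]
Step 8: x=[2.8238 8.6299 6.6866] v=[-1.6923 8.1295 -3.0578]
Max displacement = 3.7114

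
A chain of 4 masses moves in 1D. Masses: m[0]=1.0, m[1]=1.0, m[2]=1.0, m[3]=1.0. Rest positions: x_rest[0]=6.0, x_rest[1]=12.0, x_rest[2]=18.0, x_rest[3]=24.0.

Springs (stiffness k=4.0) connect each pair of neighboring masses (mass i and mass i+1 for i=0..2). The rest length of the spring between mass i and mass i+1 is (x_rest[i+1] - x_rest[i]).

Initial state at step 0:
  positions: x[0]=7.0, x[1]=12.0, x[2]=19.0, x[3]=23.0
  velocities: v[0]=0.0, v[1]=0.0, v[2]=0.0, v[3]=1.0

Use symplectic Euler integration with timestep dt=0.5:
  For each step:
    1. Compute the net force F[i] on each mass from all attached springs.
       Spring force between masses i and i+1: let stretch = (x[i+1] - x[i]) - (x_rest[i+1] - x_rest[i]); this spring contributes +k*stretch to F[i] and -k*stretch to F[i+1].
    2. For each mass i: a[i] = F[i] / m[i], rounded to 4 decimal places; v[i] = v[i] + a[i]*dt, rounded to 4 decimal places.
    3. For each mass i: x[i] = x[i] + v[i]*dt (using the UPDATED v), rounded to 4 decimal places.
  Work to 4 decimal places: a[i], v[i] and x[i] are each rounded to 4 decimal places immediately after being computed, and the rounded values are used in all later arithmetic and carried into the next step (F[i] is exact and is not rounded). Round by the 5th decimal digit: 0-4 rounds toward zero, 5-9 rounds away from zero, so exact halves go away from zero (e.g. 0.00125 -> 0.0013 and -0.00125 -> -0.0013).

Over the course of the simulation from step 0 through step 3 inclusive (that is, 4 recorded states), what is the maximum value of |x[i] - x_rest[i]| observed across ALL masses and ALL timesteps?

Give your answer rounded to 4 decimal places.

Step 0: x=[7.0000 12.0000 19.0000 23.0000] v=[0.0000 0.0000 0.0000 1.0000]
Step 1: x=[6.0000 14.0000 16.0000 25.5000] v=[-2.0000 4.0000 -6.0000 5.0000]
Step 2: x=[7.0000 10.0000 20.5000 24.5000] v=[2.0000 -8.0000 9.0000 -2.0000]
Step 3: x=[5.0000 13.5000 18.5000 25.5000] v=[-4.0000 7.0000 -4.0000 2.0000]
Max displacement = 2.5000

Answer: 2.5000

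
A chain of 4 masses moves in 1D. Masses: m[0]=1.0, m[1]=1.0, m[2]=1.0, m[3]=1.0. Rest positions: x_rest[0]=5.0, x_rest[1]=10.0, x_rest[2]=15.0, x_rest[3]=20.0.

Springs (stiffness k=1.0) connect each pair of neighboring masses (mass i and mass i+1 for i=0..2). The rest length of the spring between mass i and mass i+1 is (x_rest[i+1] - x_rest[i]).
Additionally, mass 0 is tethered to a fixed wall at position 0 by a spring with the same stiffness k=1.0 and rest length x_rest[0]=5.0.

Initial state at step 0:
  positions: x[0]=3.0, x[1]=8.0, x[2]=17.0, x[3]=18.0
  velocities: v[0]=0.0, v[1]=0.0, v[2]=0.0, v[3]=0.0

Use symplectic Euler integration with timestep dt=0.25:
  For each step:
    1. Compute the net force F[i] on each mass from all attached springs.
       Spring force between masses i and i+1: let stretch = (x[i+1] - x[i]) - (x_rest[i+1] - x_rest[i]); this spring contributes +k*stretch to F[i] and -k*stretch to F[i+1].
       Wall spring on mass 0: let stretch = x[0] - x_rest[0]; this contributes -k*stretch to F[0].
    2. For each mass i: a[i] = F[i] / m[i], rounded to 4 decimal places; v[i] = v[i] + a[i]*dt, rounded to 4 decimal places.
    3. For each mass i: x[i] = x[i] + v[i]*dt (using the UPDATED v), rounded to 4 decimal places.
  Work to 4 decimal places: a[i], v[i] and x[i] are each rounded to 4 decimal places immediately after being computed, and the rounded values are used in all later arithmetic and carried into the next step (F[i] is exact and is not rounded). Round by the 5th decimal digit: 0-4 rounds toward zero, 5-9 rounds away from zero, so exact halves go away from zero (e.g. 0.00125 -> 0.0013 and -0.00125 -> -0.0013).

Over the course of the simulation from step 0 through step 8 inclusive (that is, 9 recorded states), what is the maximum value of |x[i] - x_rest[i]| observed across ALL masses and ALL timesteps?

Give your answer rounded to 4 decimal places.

Step 0: x=[3.0000 8.0000 17.0000 18.0000] v=[0.0000 0.0000 0.0000 0.0000]
Step 1: x=[3.1250 8.2500 16.5000 18.2500] v=[0.5000 1.0000 -2.0000 1.0000]
Step 2: x=[3.3750 8.6953 15.5938 18.7031] v=[1.0000 1.7813 -3.6250 1.8125]
Step 3: x=[3.7466 9.2393 14.4507 19.2744] v=[1.4863 2.1759 -4.5723 2.2852]
Step 4: x=[4.2273 9.7657 13.2834 19.8567] v=[1.9228 2.1056 -4.6692 2.3293]
Step 5: x=[4.7900 10.1658 12.3071 20.3407] v=[2.2506 1.6004 -3.9053 1.9360]
Step 6: x=[5.3893 10.3638 11.6991 20.6351] v=[2.3971 0.7918 -2.4322 1.1776]
Step 7: x=[5.9627 10.3343 11.5661 20.6835] v=[2.2934 -0.1180 -0.5320 0.1936]
Step 8: x=[6.4366 10.1086 11.9260 20.4746] v=[1.8956 -0.9030 1.4394 -0.8358]
Max displacement = 3.4339

Answer: 3.4339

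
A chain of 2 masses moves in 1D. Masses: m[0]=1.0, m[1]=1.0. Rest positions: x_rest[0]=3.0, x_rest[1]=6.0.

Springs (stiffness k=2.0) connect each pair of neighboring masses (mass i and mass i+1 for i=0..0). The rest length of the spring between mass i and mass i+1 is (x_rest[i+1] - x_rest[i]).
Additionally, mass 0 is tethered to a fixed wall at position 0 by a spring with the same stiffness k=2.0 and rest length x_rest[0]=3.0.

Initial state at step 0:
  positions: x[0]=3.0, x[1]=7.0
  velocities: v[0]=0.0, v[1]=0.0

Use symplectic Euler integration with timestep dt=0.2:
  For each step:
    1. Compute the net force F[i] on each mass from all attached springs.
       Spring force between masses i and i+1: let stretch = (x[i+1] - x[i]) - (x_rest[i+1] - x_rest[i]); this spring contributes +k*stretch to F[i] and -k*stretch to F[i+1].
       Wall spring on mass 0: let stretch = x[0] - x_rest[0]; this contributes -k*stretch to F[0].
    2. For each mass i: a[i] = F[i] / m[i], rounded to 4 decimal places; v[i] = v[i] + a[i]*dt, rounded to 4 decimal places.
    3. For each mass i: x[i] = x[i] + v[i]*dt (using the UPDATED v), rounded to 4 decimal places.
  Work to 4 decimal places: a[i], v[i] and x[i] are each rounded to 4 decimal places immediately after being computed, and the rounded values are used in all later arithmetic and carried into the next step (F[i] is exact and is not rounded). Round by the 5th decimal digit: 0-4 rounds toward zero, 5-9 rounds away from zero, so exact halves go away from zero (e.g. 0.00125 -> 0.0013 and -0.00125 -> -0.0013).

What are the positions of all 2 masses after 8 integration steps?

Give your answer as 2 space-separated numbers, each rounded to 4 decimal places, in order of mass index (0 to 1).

Step 0: x=[3.0000 7.0000] v=[0.0000 0.0000]
Step 1: x=[3.0800 6.9200] v=[0.4000 -0.4000]
Step 2: x=[3.2208 6.7728] v=[0.7040 -0.7360]
Step 3: x=[3.3881 6.5814] v=[0.8365 -0.9568]
Step 4: x=[3.5398 6.3746] v=[0.7586 -1.0341]
Step 5: x=[3.6351 6.1810] v=[0.4766 -0.9680]
Step 6: x=[3.6433 6.0237] v=[0.0409 -0.7864]
Step 7: x=[3.5504 5.9160] v=[-0.4643 -0.5386]
Step 8: x=[3.3628 5.8590] v=[-0.9382 -0.2848]

Answer: 3.3628 5.8590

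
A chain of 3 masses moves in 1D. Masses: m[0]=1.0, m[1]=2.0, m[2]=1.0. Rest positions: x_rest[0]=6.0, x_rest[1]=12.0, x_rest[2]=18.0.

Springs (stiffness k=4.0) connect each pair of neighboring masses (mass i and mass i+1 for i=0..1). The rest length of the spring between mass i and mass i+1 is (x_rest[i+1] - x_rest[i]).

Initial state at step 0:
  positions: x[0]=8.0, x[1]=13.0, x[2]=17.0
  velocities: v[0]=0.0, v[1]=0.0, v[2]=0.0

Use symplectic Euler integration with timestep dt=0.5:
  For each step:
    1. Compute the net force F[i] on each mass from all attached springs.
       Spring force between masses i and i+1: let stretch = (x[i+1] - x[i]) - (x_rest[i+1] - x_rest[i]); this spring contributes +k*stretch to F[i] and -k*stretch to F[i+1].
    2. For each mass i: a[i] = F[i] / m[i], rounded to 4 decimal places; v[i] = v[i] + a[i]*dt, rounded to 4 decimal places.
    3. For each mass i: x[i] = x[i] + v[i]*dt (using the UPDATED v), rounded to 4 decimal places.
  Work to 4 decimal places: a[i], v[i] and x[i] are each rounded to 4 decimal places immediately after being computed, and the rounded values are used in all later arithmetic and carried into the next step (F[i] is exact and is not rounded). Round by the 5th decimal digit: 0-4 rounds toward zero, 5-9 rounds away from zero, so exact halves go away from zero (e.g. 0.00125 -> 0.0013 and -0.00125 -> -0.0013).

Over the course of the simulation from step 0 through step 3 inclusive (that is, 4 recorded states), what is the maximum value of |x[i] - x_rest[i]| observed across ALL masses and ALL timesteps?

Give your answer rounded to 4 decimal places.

Answer: 2.5000

Derivation:
Step 0: x=[8.0000 13.0000 17.0000] v=[0.0000 0.0000 0.0000]
Step 1: x=[7.0000 12.5000 19.0000] v=[-2.0000 -1.0000 4.0000]
Step 2: x=[5.5000 12.5000 20.5000] v=[-3.0000 0.0000 3.0000]
Step 3: x=[5.0000 13.0000 20.0000] v=[-1.0000 1.0000 -1.0000]
Max displacement = 2.5000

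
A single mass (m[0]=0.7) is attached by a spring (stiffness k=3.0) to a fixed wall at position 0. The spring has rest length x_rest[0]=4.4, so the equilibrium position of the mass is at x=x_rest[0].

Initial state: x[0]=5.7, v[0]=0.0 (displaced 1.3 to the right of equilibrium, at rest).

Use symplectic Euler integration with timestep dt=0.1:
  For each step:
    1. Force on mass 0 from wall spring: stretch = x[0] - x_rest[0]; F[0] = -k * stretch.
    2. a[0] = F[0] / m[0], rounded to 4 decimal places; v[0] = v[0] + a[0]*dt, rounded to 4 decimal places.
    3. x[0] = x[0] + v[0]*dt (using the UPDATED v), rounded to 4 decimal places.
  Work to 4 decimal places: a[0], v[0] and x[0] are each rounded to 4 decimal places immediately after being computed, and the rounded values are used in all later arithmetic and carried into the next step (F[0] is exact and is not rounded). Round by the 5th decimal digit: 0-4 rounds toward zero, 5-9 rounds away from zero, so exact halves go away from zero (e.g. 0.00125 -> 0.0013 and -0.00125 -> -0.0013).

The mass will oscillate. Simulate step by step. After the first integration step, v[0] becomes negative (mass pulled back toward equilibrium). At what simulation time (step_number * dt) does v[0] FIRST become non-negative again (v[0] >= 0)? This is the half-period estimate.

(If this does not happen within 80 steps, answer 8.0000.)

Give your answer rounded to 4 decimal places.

Step 0: x=[5.7000] v=[0.0000]
Step 1: x=[5.6443] v=[-0.5571]
Step 2: x=[5.5353] v=[-1.0904]
Step 3: x=[5.3776] v=[-1.5770]
Step 4: x=[5.1780] v=[-1.9960]
Step 5: x=[4.9451] v=[-2.3294]
Step 6: x=[4.6888] v=[-2.5630]
Step 7: x=[4.4201] v=[-2.6868]
Step 8: x=[4.1506] v=[-2.6954]
Step 9: x=[3.8918] v=[-2.5885]
Step 10: x=[3.6547] v=[-2.3707]
Step 11: x=[3.4496] v=[-2.0513]
Step 12: x=[3.2852] v=[-1.6440]
Step 13: x=[3.1686] v=[-1.1662]
Step 14: x=[3.1048] v=[-0.6385]
Step 15: x=[3.0965] v=[-0.0834]
Step 16: x=[3.1440] v=[0.4752]
First v>=0 after going negative at step 16, time=1.6000

Answer: 1.6000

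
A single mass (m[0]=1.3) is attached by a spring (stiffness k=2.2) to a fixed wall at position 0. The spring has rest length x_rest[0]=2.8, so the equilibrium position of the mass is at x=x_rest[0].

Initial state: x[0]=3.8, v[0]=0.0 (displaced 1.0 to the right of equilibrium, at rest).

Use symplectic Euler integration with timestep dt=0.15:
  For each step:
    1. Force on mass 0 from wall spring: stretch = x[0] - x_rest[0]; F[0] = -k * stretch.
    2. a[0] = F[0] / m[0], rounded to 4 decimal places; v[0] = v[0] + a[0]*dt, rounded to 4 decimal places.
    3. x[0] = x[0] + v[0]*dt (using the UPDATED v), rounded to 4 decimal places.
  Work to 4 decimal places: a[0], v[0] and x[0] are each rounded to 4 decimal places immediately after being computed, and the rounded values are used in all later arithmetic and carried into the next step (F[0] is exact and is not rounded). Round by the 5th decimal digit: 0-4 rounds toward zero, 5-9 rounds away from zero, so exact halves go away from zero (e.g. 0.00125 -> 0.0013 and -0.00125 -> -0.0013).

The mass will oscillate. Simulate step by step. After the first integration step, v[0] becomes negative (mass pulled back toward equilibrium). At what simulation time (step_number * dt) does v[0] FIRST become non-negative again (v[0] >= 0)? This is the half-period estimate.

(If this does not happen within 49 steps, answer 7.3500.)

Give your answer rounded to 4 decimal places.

Answer: 2.5500

Derivation:
Step 0: x=[3.8000] v=[0.0000]
Step 1: x=[3.7619] v=[-0.2538]
Step 2: x=[3.6872] v=[-0.4980]
Step 3: x=[3.5787] v=[-0.7232]
Step 4: x=[3.4406] v=[-0.9209]
Step 5: x=[3.2781] v=[-1.0835]
Step 6: x=[3.0974] v=[-1.2049]
Step 7: x=[2.9053] v=[-1.2804]
Step 8: x=[2.7092] v=[-1.3071]
Step 9: x=[2.5166] v=[-1.2840]
Step 10: x=[2.3348] v=[-1.2121]
Step 11: x=[2.1707] v=[-1.0940]
Step 12: x=[2.0306] v=[-0.9343]
Step 13: x=[1.9198] v=[-0.7390]
Step 14: x=[1.8425] v=[-0.5156]
Step 15: x=[1.8016] v=[-0.2725]
Step 16: x=[1.7987] v=[-0.0191]
Step 17: x=[1.8340] v=[0.2351]
First v>=0 after going negative at step 17, time=2.5500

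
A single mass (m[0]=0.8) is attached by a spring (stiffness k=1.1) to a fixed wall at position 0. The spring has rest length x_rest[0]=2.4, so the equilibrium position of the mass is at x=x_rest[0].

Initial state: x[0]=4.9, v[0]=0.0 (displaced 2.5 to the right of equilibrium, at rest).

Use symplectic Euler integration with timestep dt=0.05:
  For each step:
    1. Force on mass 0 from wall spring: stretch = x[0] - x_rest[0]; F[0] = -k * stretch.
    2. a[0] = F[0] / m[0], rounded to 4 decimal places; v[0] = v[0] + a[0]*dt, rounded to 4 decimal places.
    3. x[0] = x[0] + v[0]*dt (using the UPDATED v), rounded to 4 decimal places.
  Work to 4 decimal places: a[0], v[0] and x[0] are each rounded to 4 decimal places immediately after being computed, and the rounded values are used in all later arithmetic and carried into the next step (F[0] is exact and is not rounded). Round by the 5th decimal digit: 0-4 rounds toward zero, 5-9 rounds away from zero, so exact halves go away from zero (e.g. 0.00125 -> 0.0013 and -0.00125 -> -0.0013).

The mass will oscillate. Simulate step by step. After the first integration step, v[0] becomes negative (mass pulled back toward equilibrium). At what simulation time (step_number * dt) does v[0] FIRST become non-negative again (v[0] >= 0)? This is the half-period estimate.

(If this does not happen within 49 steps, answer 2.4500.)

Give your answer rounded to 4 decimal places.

Step 0: x=[4.9000] v=[0.0000]
Step 1: x=[4.8914] v=[-0.1719]
Step 2: x=[4.8742] v=[-0.3432]
Step 3: x=[4.8485] v=[-0.5133]
Step 4: x=[4.8144] v=[-0.6816]
Step 5: x=[4.7720] v=[-0.8476]
Step 6: x=[4.7215] v=[-1.0107]
Step 7: x=[4.6630] v=[-1.1703]
Step 8: x=[4.5967] v=[-1.3259]
Step 9: x=[4.5229] v=[-1.4769]
Step 10: x=[4.4418] v=[-1.6229]
Step 11: x=[4.3536] v=[-1.7633]
Step 12: x=[4.2587] v=[-1.8976]
Step 13: x=[4.1574] v=[-2.0254]
Step 14: x=[4.0501] v=[-2.1462]
Step 15: x=[3.9371] v=[-2.2596]
Step 16: x=[3.8188] v=[-2.3653]
Step 17: x=[3.6957] v=[-2.4628]
Step 18: x=[3.5681] v=[-2.5519]
Step 19: x=[3.4365] v=[-2.6322]
Step 20: x=[3.3013] v=[-2.7035]
Step 21: x=[3.1630] v=[-2.7655]
Step 22: x=[3.0221] v=[-2.8180]
Step 23: x=[2.8791] v=[-2.8608]
Step 24: x=[2.7344] v=[-2.8937]
Step 25: x=[2.5886] v=[-2.9167]
Step 26: x=[2.4421] v=[-2.9297]
Step 27: x=[2.2955] v=[-2.9326]
Step 28: x=[2.1492] v=[-2.9254]
Step 29: x=[2.0038] v=[-2.9082]
Step 30: x=[1.8598] v=[-2.8810]
Step 31: x=[1.7176] v=[-2.8439]
Step 32: x=[1.5778] v=[-2.7970]
Step 33: x=[1.4408] v=[-2.7405]
Step 34: x=[1.3071] v=[-2.6746]
Step 35: x=[1.1771] v=[-2.5995]
Step 36: x=[1.0513] v=[-2.5154]
Step 37: x=[0.9302] v=[-2.4227]
Step 38: x=[0.8141] v=[-2.3217]
Step 39: x=[0.7035] v=[-2.2127]
Step 40: x=[0.5987] v=[-2.0961]
Step 41: x=[0.5001] v=[-1.9723]
Step 42: x=[0.4080] v=[-1.8417]
Step 43: x=[0.3228] v=[-1.7048]
Step 44: x=[0.2447] v=[-1.5620]
Step 45: x=[0.1740] v=[-1.4138]
Step 46: x=[0.1110] v=[-1.2608]
Step 47: x=[0.0558] v=[-1.1034]
Step 48: x=[0.0087] v=[-0.9422]
Step 49: x=[-0.0302] v=[-0.7778]
v[0] did not become non-negative within 49 steps; using fallback time=2.4500

Answer: 2.4500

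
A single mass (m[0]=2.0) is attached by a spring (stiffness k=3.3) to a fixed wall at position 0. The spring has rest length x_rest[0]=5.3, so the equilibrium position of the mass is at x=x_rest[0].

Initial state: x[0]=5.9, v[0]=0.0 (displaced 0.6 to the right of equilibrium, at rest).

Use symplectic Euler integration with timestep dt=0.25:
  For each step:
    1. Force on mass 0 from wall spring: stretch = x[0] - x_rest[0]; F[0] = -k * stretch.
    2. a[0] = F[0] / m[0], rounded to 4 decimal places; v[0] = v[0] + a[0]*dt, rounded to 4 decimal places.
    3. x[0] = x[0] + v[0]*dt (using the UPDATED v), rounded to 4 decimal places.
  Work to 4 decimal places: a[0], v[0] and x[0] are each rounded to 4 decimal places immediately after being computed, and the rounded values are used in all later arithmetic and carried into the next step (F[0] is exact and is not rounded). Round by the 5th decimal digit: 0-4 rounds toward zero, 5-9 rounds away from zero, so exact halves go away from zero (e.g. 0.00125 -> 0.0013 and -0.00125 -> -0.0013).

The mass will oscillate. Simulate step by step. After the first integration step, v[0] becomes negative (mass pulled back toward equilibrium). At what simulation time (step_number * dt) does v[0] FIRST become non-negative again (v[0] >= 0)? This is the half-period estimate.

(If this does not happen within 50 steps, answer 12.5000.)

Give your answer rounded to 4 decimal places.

Answer: 2.5000

Derivation:
Step 0: x=[5.9000] v=[0.0000]
Step 1: x=[5.8381] v=[-0.2475]
Step 2: x=[5.7207] v=[-0.4695]
Step 3: x=[5.5599] v=[-0.6431]
Step 4: x=[5.3723] v=[-0.7503]
Step 5: x=[5.1773] v=[-0.7801]
Step 6: x=[4.9949] v=[-0.7295]
Step 7: x=[4.8440] v=[-0.6037]
Step 8: x=[4.7401] v=[-0.4156]
Step 9: x=[4.6939] v=[-0.1847]
Step 10: x=[4.7102] v=[0.0653]
First v>=0 after going negative at step 10, time=2.5000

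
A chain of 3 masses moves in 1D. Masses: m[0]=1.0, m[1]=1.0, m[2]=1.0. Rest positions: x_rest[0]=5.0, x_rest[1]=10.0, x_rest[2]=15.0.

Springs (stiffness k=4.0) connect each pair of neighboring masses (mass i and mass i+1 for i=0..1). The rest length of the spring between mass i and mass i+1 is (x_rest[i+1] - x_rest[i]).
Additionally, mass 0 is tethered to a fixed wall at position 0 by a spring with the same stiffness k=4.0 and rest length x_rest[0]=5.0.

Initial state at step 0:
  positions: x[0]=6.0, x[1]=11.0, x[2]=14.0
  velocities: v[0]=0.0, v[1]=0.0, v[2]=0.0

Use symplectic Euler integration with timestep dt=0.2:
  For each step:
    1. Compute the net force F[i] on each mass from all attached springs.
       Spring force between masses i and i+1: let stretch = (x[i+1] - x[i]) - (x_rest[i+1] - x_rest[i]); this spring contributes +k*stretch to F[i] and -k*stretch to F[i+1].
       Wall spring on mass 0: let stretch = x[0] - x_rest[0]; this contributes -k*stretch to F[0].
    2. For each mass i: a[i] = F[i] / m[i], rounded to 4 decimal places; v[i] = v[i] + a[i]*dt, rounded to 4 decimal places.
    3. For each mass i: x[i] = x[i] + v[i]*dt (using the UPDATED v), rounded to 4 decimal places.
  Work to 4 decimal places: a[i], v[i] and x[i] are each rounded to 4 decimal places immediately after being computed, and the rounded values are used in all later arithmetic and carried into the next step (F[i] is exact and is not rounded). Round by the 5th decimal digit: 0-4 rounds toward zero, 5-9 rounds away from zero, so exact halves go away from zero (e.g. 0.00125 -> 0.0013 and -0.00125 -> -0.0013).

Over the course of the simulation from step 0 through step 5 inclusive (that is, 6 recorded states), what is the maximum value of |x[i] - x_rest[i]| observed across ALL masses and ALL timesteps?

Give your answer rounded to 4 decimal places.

Answer: 1.1194

Derivation:
Step 0: x=[6.0000 11.0000 14.0000] v=[0.0000 0.0000 0.0000]
Step 1: x=[5.8400 10.6800 14.3200] v=[-0.8000 -1.6000 1.6000]
Step 2: x=[5.5200 10.1680 14.8576] v=[-1.6000 -2.5600 2.6880]
Step 3: x=[5.0605 9.6627 15.4449] v=[-2.2976 -2.5267 2.9363]
Step 4: x=[4.5277 9.3462 15.9070] v=[-2.6642 -1.5827 2.3105]
Step 5: x=[4.0414 9.3084 16.1194] v=[-2.4316 -0.1889 1.0619]
Max displacement = 1.1194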